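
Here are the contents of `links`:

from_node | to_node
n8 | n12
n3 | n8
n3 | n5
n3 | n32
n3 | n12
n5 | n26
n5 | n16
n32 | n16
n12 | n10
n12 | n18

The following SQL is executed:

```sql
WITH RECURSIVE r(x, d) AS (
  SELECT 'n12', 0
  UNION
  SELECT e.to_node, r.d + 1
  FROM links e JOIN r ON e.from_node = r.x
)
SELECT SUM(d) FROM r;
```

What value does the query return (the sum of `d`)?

Base: (n12, d=0).
Iteration 1: edges from {n12} -> (n10, d=1), (n18, d=1).
Iteration 2: no outgoing edges from {n10,n18}; recursion stops.
SUM(d) = 0 + 1 + 1 = 2.

2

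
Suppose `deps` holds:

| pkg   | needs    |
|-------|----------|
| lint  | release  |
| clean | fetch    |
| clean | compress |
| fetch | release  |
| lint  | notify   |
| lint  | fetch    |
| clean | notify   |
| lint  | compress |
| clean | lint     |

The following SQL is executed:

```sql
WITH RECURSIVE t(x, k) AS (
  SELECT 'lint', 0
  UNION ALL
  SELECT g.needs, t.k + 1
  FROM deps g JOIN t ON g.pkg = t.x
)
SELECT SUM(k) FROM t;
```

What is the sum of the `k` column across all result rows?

6

Base: (lint, k=0).
Iteration 1: edges from {lint} -> (compress, k=1), (fetch, k=1), (notify, k=1), (release, k=1).
Iteration 2: edges from {compress,fetch,notify,release} -> (release, k=2).
Iteration 3: no outgoing edges from {release}; recursion stops.
SUM(k) = 0 + 1 + 1 + 1 + 1 + 2 = 6.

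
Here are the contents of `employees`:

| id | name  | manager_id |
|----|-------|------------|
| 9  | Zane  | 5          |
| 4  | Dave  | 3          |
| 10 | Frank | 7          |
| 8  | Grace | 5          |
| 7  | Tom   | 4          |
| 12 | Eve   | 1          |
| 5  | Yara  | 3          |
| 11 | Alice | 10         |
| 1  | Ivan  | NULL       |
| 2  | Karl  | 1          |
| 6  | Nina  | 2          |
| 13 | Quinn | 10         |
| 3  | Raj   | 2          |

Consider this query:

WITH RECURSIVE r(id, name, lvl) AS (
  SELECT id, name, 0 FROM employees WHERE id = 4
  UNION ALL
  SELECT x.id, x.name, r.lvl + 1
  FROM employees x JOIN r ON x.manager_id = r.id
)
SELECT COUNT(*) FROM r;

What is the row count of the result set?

5

Base: id=4 (Dave) at lvl 0.
Iteration 1: rows with manager_id in {4} -> Tom (id 7, lvl 1).
Iteration 2: rows with manager_id in {7} -> Frank (id 10, lvl 2).
Iteration 3: rows with manager_id in {10} -> Alice (id 11, lvl 3), Quinn (id 13, lvl 3).
Iteration 4: no rows with manager_id in {11,13}; recursion stops.
Total rows emitted: 5.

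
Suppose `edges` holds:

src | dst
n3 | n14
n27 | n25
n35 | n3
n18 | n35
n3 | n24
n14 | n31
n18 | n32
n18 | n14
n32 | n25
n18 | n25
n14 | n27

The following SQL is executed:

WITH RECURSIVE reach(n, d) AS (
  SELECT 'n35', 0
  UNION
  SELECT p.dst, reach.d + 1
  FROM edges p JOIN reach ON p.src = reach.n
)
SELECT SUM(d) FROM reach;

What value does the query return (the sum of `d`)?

Base: (n35, d=0).
Iteration 1: edges from {n35} -> (n3, d=1).
Iteration 2: edges from {n3} -> (n14, d=2), (n24, d=2).
Iteration 3: edges from {n14,n24} -> (n27, d=3), (n31, d=3).
Iteration 4: edges from {n27,n31} -> (n25, d=4).
Iteration 5: no outgoing edges from {n25}; recursion stops.
SUM(d) = 0 + 1 + 2 + 2 + 3 + 3 + 4 = 15.

15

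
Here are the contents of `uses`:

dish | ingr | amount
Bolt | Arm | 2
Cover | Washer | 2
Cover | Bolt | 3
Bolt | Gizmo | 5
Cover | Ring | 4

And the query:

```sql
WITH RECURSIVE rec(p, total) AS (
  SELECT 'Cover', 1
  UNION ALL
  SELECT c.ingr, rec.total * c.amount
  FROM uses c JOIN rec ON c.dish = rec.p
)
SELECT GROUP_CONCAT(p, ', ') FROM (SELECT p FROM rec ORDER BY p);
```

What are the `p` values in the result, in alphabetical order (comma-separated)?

Arm, Bolt, Cover, Gizmo, Ring, Washer

Base: (Cover, total=1).
Iteration 1: components of {Cover} -> Bolt = 1*3 = 3, Ring = 1*4 = 4, Washer = 1*2 = 2.
Iteration 2: components of {Bolt,Ring,Washer} -> Arm = 3*2 = 6, Gizmo = 3*5 = 15.
Iteration 3: no further components; recursion stops.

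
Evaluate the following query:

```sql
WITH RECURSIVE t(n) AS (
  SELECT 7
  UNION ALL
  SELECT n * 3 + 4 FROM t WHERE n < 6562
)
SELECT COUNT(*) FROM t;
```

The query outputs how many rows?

8

Base: n=7.
Iteration 1: 7 < 6562 holds -> n = 7 * 3 + 4 = 25.
Iteration 2: 25 < 6562 holds -> n = 25 * 3 + 4 = 79.
Iteration 3: 79 < 6562 holds -> n = 79 * 3 + 4 = 241.
Iteration 4: 241 < 6562 holds -> n = 241 * 3 + 4 = 727.
Iteration 5: 727 < 6562 holds -> n = 727 * 3 + 4 = 2185.
Iteration 6: 2185 < 6562 holds -> n = 2185 * 3 + 4 = 6559.
Iteration 7: 6559 < 6562 holds -> n = 6559 * 3 + 4 = 19681.
Iteration 8: 19681 < 6562 fails; recursion stops.
Total rows emitted: 8.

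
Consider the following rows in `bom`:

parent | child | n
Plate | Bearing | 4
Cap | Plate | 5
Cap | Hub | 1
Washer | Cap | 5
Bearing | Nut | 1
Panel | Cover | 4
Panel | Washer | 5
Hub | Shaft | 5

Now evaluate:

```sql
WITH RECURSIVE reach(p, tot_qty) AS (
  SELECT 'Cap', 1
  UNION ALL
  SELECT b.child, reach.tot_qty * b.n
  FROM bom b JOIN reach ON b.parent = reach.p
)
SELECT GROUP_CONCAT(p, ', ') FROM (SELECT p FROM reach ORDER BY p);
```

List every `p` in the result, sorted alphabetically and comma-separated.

Bearing, Cap, Hub, Nut, Plate, Shaft

Base: (Cap, tot_qty=1).
Iteration 1: components of {Cap} -> Hub = 1*1 = 1, Plate = 1*5 = 5.
Iteration 2: components of {Hub,Plate} -> Bearing = 5*4 = 20, Shaft = 1*5 = 5.
Iteration 3: components of {Bearing,Shaft} -> Nut = 20*1 = 20.
Iteration 4: no further components; recursion stops.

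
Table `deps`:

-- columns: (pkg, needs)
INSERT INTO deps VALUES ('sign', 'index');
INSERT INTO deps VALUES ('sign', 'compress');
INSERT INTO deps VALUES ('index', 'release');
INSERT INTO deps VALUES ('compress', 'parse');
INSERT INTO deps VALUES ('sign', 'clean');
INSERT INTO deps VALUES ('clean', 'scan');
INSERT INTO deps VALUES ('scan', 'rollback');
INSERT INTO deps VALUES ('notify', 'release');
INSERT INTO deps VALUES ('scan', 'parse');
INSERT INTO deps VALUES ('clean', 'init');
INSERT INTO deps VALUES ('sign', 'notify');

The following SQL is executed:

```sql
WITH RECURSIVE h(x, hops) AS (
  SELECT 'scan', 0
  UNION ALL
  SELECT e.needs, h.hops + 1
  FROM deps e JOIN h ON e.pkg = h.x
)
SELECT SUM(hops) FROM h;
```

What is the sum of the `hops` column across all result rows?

Base: (scan, hops=0).
Iteration 1: edges from {scan} -> (parse, hops=1), (rollback, hops=1).
Iteration 2: no outgoing edges from {parse,rollback}; recursion stops.
SUM(hops) = 0 + 1 + 1 = 2.

2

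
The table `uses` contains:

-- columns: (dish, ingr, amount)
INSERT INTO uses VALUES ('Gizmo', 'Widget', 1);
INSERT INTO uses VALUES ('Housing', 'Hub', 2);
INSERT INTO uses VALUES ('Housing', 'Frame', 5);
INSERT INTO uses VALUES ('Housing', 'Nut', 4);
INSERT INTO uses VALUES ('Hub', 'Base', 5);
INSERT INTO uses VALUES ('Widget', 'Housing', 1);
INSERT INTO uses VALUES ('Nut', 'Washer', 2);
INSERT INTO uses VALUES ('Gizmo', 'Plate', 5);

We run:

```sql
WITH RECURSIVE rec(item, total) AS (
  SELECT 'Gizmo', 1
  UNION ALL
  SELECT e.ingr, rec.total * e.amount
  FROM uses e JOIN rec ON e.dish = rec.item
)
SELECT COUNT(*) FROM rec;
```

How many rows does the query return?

9

Base: (Gizmo, total=1).
Iteration 1: components of {Gizmo} -> Plate = 1*5 = 5, Widget = 1*1 = 1.
Iteration 2: components of {Plate,Widget} -> Housing = 1*1 = 1.
Iteration 3: components of {Housing} -> Frame = 1*5 = 5, Hub = 1*2 = 2, Nut = 1*4 = 4.
Iteration 4: components of {Frame,Hub,Nut} -> Base = 2*5 = 10, Washer = 4*2 = 8.
Iteration 5: no further components; recursion stops.
Total rows emitted: 9.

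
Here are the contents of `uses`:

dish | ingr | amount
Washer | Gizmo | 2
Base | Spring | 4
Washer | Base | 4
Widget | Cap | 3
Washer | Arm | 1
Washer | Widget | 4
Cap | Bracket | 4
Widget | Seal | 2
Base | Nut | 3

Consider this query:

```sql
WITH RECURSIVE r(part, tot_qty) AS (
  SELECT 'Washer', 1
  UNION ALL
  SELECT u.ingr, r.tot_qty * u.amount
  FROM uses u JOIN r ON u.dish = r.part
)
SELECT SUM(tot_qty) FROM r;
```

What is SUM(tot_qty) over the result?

108

Base: (Washer, tot_qty=1).
Iteration 1: components of {Washer} -> Arm = 1*1 = 1, Base = 1*4 = 4, Gizmo = 1*2 = 2, Widget = 1*4 = 4.
Iteration 2: components of {Arm,Base,Gizmo,Widget} -> Cap = 4*3 = 12, Nut = 4*3 = 12, Seal = 4*2 = 8, Spring = 4*4 = 16.
Iteration 3: components of {Cap,Nut,Seal,Spring} -> Bracket = 12*4 = 48.
Iteration 4: no further components; recursion stops.
SUM(tot_qty) = 1 + 4 + 2 + 1 + 4 + 16 + 12 + 12 + 8 + 48 = 108.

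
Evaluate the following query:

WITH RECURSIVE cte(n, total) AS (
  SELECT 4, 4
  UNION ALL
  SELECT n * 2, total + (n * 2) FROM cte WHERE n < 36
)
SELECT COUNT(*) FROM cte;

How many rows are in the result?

5

Base: n=4, total=4.
Iteration 1: 4 < 36 holds -> n = 4 * 2 = 8, total = 4 + 8 = 12.
Iteration 2: 8 < 36 holds -> n = 8 * 2 = 16, total = 12 + 16 = 28.
Iteration 3: 16 < 36 holds -> n = 16 * 2 = 32, total = 28 + 32 = 60.
Iteration 4: 32 < 36 holds -> n = 32 * 2 = 64, total = 60 + 64 = 124.
Iteration 5: 64 < 36 fails; recursion stops.
Total rows emitted: 5.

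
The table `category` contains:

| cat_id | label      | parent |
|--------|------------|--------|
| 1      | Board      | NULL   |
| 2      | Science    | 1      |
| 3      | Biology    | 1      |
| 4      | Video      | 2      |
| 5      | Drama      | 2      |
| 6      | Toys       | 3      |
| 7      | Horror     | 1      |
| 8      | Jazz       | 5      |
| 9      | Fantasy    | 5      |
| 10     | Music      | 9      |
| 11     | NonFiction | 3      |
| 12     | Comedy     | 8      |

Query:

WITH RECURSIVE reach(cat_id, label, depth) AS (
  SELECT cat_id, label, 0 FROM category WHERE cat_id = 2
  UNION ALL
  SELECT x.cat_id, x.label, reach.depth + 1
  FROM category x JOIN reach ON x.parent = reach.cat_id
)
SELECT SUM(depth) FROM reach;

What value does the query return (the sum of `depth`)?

12

Base: cat_id=2 (Science) at depth 0.
Iteration 1: rows with parent in {2} -> Video (id 4, depth 1), Drama (id 5, depth 1).
Iteration 2: rows with parent in {4,5} -> Jazz (id 8, depth 2), Fantasy (id 9, depth 2).
Iteration 3: rows with parent in {8,9} -> Music (id 10, depth 3), Comedy (id 12, depth 3).
Iteration 4: no rows with parent in {10,12}; recursion stops.
SUM(depth) = 0 + 1 + 1 + 2 + 2 + 3 + 3 = 12.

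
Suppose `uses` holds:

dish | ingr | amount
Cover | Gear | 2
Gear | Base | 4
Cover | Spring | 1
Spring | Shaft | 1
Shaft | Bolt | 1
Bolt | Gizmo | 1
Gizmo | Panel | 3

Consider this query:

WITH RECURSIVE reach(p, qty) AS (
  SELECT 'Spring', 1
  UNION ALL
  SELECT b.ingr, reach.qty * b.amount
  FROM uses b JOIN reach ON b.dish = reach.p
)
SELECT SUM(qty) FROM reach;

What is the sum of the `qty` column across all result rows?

7

Base: (Spring, qty=1).
Iteration 1: components of {Spring} -> Shaft = 1*1 = 1.
Iteration 2: components of {Shaft} -> Bolt = 1*1 = 1.
Iteration 3: components of {Bolt} -> Gizmo = 1*1 = 1.
Iteration 4: components of {Gizmo} -> Panel = 1*3 = 3.
Iteration 5: no further components; recursion stops.
SUM(qty) = 1 + 1 + 1 + 1 + 3 = 7.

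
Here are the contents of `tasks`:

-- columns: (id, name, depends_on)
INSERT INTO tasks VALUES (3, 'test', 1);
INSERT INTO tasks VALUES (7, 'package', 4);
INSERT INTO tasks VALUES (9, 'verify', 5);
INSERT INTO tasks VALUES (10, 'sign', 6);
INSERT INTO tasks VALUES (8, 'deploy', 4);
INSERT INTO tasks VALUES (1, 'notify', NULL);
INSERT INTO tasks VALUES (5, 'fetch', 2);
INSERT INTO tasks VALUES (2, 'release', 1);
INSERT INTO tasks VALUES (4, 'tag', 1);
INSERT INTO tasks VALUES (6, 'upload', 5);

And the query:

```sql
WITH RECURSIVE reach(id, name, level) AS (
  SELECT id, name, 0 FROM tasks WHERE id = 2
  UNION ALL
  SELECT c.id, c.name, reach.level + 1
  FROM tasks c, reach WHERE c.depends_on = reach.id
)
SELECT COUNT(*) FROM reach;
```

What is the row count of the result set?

Base: id=2 (release) at level 0.
Iteration 1: rows with depends_on in {2} -> fetch (id 5, level 1).
Iteration 2: rows with depends_on in {5} -> upload (id 6, level 2), verify (id 9, level 2).
Iteration 3: rows with depends_on in {6,9} -> sign (id 10, level 3).
Iteration 4: no rows with depends_on in {10}; recursion stops.
Total rows emitted: 5.

5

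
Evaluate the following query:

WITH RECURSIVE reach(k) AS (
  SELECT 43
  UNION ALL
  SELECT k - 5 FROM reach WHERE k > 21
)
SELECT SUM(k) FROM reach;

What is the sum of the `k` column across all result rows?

Base: k=43.
Iteration 1: 43 > 21 holds -> k = 43 - 5 = 38.
Iteration 2: 38 > 21 holds -> k = 38 - 5 = 33.
Iteration 3: 33 > 21 holds -> k = 33 - 5 = 28.
Iteration 4: 28 > 21 holds -> k = 28 - 5 = 23.
Iteration 5: 23 > 21 holds -> k = 23 - 5 = 18.
Iteration 6: 18 > 21 fails; recursion stops.
SUM(k) = 43 + 38 + 33 + 28 + 23 + 18 = 183.

183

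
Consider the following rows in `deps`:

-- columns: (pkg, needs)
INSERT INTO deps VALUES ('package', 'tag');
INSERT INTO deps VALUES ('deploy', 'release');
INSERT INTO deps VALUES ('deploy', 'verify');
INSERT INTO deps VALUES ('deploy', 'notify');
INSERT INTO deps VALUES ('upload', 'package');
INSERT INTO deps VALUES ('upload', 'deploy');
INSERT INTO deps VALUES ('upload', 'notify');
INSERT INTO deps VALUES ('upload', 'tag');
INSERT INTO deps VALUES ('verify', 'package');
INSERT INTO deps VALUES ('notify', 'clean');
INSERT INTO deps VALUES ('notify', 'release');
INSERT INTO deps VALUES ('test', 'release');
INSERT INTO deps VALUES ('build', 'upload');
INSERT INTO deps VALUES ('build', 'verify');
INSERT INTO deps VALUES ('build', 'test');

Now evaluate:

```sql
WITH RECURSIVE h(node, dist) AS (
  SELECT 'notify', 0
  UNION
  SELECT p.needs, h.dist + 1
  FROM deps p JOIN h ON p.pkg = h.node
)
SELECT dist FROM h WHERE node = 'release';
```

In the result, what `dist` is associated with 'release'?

1

Base: (notify, dist=0).
Iteration 1: edges from {notify} -> (clean, dist=1), (release, dist=1).
Iteration 2: no outgoing edges from {clean,release}; recursion stops.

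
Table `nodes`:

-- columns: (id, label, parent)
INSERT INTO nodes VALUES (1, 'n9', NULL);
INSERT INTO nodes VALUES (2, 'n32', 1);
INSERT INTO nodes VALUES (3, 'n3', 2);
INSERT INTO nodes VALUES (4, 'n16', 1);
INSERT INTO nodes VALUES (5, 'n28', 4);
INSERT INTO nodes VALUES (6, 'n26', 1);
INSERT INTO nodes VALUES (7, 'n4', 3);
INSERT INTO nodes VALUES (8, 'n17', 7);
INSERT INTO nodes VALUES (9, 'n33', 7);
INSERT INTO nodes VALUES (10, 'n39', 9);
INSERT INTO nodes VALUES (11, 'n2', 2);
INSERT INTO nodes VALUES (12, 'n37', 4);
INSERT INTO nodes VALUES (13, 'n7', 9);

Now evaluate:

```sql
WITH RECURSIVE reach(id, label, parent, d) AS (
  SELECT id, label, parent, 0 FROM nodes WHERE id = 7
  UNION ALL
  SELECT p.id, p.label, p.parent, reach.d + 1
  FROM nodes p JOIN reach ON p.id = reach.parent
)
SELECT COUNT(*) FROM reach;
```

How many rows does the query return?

4

Base: id=7 (n4), parent=3, d 0.
Iteration 1: join on id=3 -> n3 (id 3, parent=2, d 1).
Iteration 2: join on id=2 -> n32 (id 2, parent=1, d 2).
Iteration 3: join on id=1 -> n9 (id 1, parent=NULL, d 3).
Iteration 4: parent is NULL; no match; recursion stops.
Total rows emitted: 4.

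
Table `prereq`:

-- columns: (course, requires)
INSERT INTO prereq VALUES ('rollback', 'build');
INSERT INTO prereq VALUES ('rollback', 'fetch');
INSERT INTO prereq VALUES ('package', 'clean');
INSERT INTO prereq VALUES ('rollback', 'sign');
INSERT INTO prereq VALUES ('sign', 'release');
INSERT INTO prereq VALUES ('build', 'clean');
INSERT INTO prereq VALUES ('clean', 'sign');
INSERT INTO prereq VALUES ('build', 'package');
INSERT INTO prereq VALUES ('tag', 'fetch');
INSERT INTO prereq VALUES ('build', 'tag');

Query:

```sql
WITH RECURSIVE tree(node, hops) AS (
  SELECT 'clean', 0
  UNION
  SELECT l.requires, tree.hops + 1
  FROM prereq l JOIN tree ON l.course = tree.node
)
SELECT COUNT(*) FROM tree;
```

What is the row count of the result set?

3

Base: (clean, hops=0).
Iteration 1: edges from {clean} -> (sign, hops=1).
Iteration 2: edges from {sign} -> (release, hops=2).
Iteration 3: no outgoing edges from {release}; recursion stops.
Total rows emitted: 3.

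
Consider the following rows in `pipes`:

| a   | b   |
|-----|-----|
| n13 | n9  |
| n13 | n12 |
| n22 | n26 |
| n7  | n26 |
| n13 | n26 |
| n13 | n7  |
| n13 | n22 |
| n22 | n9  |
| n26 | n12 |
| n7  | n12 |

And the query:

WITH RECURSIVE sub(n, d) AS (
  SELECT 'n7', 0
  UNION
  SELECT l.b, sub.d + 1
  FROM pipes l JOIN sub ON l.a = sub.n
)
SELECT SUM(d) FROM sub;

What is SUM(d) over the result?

Base: (n7, d=0).
Iteration 1: edges from {n7} -> (n12, d=1), (n26, d=1).
Iteration 2: edges from {n12,n26} -> (n12, d=2).
Iteration 3: no outgoing edges from {n12}; recursion stops.
SUM(d) = 0 + 1 + 1 + 2 = 4.

4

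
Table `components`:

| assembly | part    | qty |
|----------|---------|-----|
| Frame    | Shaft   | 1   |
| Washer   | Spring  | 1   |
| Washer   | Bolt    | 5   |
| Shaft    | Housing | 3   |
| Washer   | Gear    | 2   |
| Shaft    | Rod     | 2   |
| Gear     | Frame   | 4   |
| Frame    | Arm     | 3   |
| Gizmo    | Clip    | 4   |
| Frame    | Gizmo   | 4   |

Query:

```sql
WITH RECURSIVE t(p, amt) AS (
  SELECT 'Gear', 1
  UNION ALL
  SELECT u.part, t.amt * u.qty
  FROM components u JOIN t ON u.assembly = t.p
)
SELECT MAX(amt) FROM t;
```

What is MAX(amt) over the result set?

Base: (Gear, amt=1).
Iteration 1: components of {Gear} -> Frame = 1*4 = 4.
Iteration 2: components of {Frame} -> Arm = 4*3 = 12, Gizmo = 4*4 = 16, Shaft = 4*1 = 4.
Iteration 3: components of {Arm,Gizmo,Shaft} -> Clip = 16*4 = 64, Housing = 4*3 = 12, Rod = 4*2 = 8.
Iteration 4: no further components; recursion stops.
amt values: 1, 4, 16, 12, 4, 64, 12, 8; the maximum is 64.

64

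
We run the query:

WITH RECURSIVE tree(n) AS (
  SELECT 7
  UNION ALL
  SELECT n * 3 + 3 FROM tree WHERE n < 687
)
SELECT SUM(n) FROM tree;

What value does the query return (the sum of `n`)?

1021

Base: n=7.
Iteration 1: 7 < 687 holds -> n = 7 * 3 + 3 = 24.
Iteration 2: 24 < 687 holds -> n = 24 * 3 + 3 = 75.
Iteration 3: 75 < 687 holds -> n = 75 * 3 + 3 = 228.
Iteration 4: 228 < 687 holds -> n = 228 * 3 + 3 = 687.
Iteration 5: 687 < 687 fails; recursion stops.
SUM(n) = 7 + 24 + 75 + 228 + 687 = 1021.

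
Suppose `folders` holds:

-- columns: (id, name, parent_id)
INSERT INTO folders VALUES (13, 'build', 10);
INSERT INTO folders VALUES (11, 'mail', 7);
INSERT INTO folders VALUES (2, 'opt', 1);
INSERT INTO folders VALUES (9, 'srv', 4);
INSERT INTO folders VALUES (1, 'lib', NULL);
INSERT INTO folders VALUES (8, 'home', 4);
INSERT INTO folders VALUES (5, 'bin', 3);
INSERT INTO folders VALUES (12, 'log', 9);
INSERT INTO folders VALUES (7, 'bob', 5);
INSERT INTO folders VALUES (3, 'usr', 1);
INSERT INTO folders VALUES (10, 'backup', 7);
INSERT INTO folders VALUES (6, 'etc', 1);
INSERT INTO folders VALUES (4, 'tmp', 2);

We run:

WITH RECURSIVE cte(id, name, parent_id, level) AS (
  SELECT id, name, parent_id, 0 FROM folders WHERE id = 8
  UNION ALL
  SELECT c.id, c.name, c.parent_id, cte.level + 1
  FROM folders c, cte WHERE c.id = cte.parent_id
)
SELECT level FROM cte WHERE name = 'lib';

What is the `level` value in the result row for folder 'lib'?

3

Base: id=8 (home), parent_id=4, level 0.
Iteration 1: join on id=4 -> tmp (id 4, parent_id=2, level 1).
Iteration 2: join on id=2 -> opt (id 2, parent_id=1, level 2).
Iteration 3: join on id=1 -> lib (id 1, parent_id=NULL, level 3).
Iteration 4: parent_id is NULL; no match; recursion stops.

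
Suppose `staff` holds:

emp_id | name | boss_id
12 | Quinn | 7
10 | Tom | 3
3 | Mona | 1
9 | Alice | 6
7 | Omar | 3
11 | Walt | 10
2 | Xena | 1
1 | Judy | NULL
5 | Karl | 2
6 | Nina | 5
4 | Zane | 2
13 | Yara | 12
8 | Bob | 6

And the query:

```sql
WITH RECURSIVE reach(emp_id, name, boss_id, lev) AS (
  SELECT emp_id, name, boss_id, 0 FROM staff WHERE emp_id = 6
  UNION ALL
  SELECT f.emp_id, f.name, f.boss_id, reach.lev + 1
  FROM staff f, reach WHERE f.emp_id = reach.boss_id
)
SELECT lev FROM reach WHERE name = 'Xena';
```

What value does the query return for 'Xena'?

Base: emp_id=6 (Nina), boss_id=5, lev 0.
Iteration 1: join on emp_id=5 -> Karl (id 5, boss_id=2, lev 1).
Iteration 2: join on emp_id=2 -> Xena (id 2, boss_id=1, lev 2).
Iteration 3: join on emp_id=1 -> Judy (id 1, boss_id=NULL, lev 3).
Iteration 4: boss_id is NULL; no match; recursion stops.

2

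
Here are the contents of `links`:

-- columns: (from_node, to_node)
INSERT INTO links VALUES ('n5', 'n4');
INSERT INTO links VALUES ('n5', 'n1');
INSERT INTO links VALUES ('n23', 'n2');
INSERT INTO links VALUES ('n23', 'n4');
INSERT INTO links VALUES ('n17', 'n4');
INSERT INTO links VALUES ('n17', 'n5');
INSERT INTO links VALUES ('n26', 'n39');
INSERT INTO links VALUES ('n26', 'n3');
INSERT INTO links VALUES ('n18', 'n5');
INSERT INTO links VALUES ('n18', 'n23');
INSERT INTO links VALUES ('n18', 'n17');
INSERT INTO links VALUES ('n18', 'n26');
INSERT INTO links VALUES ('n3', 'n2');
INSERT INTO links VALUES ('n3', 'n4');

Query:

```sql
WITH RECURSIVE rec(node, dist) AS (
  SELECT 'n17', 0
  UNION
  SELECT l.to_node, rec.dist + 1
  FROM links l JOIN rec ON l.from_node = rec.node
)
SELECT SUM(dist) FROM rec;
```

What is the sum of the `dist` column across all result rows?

6

Base: (n17, dist=0).
Iteration 1: edges from {n17} -> (n4, dist=1), (n5, dist=1).
Iteration 2: edges from {n4,n5} -> (n1, dist=2), (n4, dist=2).
Iteration 3: no outgoing edges from {n1,n4}; recursion stops.
SUM(dist) = 0 + 1 + 1 + 2 + 2 = 6.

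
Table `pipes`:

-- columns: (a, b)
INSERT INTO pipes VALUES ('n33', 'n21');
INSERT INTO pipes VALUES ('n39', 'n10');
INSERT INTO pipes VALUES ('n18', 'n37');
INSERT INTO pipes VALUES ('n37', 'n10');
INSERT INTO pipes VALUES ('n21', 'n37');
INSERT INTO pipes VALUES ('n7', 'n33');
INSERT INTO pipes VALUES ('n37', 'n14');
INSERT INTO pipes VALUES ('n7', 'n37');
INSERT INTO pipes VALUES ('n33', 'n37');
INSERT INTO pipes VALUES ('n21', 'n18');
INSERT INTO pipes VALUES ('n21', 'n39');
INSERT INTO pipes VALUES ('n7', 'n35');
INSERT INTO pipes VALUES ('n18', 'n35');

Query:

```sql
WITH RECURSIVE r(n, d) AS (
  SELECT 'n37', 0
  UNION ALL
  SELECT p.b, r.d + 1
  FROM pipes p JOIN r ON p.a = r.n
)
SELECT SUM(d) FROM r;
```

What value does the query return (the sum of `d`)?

2

Base: (n37, d=0).
Iteration 1: edges from {n37} -> (n10, d=1), (n14, d=1).
Iteration 2: no outgoing edges from {n10,n14}; recursion stops.
SUM(d) = 0 + 1 + 1 = 2.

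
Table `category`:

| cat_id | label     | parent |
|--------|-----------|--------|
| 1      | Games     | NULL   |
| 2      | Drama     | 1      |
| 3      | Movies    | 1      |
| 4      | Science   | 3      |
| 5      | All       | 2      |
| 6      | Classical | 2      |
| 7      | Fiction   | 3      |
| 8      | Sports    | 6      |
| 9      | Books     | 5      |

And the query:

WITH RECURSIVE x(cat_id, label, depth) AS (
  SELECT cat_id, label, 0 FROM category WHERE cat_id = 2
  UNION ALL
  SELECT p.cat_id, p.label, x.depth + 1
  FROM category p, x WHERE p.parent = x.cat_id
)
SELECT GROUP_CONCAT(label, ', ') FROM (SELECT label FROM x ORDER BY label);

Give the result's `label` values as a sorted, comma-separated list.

All, Books, Classical, Drama, Sports

Base: cat_id=2 (Drama) at depth 0.
Iteration 1: rows with parent in {2} -> All (id 5, depth 1), Classical (id 6, depth 1).
Iteration 2: rows with parent in {5,6} -> Sports (id 8, depth 2), Books (id 9, depth 2).
Iteration 3: no rows with parent in {8,9}; recursion stops.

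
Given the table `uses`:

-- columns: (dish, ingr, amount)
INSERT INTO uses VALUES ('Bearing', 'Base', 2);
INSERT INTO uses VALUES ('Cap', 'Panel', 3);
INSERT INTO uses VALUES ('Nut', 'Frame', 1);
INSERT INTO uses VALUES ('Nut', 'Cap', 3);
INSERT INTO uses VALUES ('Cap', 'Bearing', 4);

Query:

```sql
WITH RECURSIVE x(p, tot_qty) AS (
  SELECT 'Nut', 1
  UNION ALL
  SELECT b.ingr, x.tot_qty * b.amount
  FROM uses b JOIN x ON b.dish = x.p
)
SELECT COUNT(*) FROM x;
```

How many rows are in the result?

6

Base: (Nut, tot_qty=1).
Iteration 1: components of {Nut} -> Cap = 1*3 = 3, Frame = 1*1 = 1.
Iteration 2: components of {Cap,Frame} -> Bearing = 3*4 = 12, Panel = 3*3 = 9.
Iteration 3: components of {Bearing,Panel} -> Base = 12*2 = 24.
Iteration 4: no further components; recursion stops.
Total rows emitted: 6.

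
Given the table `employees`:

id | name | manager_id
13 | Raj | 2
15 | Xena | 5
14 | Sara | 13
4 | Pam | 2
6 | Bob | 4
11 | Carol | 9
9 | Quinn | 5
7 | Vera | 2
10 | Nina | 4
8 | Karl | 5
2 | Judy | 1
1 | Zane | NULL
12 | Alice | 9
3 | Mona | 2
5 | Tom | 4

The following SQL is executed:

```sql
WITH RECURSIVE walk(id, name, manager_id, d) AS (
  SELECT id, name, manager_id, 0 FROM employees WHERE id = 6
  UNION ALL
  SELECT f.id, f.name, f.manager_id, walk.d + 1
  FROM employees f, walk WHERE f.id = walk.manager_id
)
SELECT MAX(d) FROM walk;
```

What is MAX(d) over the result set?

3

Base: id=6 (Bob), manager_id=4, d 0.
Iteration 1: join on id=4 -> Pam (id 4, manager_id=2, d 1).
Iteration 2: join on id=2 -> Judy (id 2, manager_id=1, d 2).
Iteration 3: join on id=1 -> Zane (id 1, manager_id=NULL, d 3).
Iteration 4: manager_id is NULL; no match; recursion stops.
d values: 0, 1, 2, 3; the maximum is 3.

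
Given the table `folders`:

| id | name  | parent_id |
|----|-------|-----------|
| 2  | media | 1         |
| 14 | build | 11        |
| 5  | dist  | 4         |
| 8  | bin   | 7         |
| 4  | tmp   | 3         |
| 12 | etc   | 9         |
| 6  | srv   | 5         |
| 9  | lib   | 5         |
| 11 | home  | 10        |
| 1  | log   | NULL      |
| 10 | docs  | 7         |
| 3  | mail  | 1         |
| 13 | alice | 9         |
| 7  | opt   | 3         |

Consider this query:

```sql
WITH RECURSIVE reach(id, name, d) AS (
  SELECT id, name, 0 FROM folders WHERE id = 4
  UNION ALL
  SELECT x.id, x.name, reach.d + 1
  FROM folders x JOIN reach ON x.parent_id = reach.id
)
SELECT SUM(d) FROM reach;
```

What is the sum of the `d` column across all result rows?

Base: id=4 (tmp) at d 0.
Iteration 1: rows with parent_id in {4} -> dist (id 5, d 1).
Iteration 2: rows with parent_id in {5} -> srv (id 6, d 2), lib (id 9, d 2).
Iteration 3: rows with parent_id in {6,9} -> etc (id 12, d 3), alice (id 13, d 3).
Iteration 4: no rows with parent_id in {12,13}; recursion stops.
SUM(d) = 0 + 1 + 2 + 2 + 3 + 3 = 11.

11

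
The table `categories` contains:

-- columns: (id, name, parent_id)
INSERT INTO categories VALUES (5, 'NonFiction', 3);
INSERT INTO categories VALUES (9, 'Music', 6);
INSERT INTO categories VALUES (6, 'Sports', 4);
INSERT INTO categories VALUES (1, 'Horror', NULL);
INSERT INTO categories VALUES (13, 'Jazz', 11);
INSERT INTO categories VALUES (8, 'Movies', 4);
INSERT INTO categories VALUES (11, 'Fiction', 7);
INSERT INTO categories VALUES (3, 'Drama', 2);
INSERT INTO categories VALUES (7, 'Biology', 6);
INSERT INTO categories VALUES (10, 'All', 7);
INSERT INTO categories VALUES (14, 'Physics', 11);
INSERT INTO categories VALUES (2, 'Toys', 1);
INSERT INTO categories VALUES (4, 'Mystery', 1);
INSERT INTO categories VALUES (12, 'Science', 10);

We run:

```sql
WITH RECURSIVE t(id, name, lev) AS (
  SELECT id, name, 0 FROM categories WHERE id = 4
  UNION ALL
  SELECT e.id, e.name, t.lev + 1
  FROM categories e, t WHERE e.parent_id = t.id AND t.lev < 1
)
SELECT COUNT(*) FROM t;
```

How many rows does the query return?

3

Base: id=4 (Mystery) at lev 0.
Iteration 1: rows with parent_id in {4} -> Sports (id 6, lev 1), Movies (id 8, lev 1).
Iteration 2: lev < 1 fails for all current rows; recursion stops.
Total rows emitted: 3.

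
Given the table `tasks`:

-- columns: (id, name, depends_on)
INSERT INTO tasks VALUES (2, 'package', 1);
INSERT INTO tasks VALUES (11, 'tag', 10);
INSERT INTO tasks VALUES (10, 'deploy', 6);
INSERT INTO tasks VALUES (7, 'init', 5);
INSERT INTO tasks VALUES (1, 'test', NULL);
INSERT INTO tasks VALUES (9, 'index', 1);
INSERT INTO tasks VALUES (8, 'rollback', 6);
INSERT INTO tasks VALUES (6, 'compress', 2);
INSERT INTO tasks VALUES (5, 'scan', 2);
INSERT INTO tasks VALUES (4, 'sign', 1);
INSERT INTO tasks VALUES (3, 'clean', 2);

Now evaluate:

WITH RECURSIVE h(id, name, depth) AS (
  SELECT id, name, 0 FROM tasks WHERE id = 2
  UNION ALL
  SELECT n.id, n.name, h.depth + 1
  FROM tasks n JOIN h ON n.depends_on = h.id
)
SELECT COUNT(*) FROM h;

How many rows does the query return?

Base: id=2 (package) at depth 0.
Iteration 1: rows with depends_on in {2} -> clean (id 3, depth 1), scan (id 5, depth 1), compress (id 6, depth 1).
Iteration 2: rows with depends_on in {3,5,6} -> init (id 7, depth 2), rollback (id 8, depth 2), deploy (id 10, depth 2).
Iteration 3: rows with depends_on in {7,8,10} -> tag (id 11, depth 3).
Iteration 4: no rows with depends_on in {11}; recursion stops.
Total rows emitted: 8.

8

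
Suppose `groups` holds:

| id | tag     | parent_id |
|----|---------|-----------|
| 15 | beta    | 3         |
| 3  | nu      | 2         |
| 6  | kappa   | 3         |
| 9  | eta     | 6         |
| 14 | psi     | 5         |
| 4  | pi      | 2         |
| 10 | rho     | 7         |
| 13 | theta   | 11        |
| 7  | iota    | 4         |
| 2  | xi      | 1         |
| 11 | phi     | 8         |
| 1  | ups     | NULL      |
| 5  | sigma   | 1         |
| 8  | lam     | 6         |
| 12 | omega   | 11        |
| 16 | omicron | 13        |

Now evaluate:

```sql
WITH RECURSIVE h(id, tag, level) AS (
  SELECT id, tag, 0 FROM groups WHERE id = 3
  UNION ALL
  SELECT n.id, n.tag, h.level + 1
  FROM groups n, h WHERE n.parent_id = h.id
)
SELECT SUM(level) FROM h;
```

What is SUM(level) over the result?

22

Base: id=3 (nu) at level 0.
Iteration 1: rows with parent_id in {3} -> kappa (id 6, level 1), beta (id 15, level 1).
Iteration 2: rows with parent_id in {6,15} -> lam (id 8, level 2), eta (id 9, level 2).
Iteration 3: rows with parent_id in {8,9} -> phi (id 11, level 3).
Iteration 4: rows with parent_id in {11} -> omega (id 12, level 4), theta (id 13, level 4).
Iteration 5: rows with parent_id in {12,13} -> omicron (id 16, level 5).
Iteration 6: no rows with parent_id in {16}; recursion stops.
SUM(level) = 0 + 1 + 1 + 2 + 2 + 3 + 4 + 4 + 5 = 22.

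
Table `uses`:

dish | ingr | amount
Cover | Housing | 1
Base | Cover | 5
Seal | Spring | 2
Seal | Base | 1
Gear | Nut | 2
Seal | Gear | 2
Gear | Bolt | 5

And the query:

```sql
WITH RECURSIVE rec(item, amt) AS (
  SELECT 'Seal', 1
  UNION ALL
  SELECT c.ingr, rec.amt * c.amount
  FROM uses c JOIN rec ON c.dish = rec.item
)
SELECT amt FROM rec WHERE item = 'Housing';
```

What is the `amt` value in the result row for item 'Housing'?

Base: (Seal, amt=1).
Iteration 1: components of {Seal} -> Base = 1*1 = 1, Gear = 1*2 = 2, Spring = 1*2 = 2.
Iteration 2: components of {Base,Gear,Spring} -> Bolt = 2*5 = 10, Cover = 1*5 = 5, Nut = 2*2 = 4.
Iteration 3: components of {Bolt,Cover,Nut} -> Housing = 5*1 = 5.
Iteration 4: no further components; recursion stops.

5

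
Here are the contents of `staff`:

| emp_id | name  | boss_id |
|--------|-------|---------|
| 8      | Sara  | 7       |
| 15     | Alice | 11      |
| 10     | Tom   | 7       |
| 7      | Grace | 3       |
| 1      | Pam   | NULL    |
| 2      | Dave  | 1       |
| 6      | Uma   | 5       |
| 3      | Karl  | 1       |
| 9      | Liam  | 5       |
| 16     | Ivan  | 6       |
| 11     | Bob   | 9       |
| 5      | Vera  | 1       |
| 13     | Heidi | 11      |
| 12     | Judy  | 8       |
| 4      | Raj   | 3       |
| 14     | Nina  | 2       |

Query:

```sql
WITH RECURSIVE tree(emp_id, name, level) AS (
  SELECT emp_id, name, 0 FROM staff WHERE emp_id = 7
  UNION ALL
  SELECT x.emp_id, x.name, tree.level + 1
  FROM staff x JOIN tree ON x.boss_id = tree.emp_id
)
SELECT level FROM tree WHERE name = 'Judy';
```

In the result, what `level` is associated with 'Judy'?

Base: emp_id=7 (Grace) at level 0.
Iteration 1: rows with boss_id in {7} -> Sara (id 8, level 1), Tom (id 10, level 1).
Iteration 2: rows with boss_id in {8,10} -> Judy (id 12, level 2).
Iteration 3: no rows with boss_id in {12}; recursion stops.

2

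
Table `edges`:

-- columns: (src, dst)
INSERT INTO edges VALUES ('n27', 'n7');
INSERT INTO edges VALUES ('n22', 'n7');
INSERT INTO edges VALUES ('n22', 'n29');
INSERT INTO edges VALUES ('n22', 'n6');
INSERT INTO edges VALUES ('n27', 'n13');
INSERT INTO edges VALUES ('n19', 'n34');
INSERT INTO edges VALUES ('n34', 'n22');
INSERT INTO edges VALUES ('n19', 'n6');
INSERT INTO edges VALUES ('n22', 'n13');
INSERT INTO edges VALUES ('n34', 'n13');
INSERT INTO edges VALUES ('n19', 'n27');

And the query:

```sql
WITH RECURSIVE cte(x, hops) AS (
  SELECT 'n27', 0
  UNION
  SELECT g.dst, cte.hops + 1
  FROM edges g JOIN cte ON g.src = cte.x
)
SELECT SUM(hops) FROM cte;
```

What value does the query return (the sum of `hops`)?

2

Base: (n27, hops=0).
Iteration 1: edges from {n27} -> (n13, hops=1), (n7, hops=1).
Iteration 2: no outgoing edges from {n13,n7}; recursion stops.
SUM(hops) = 0 + 1 + 1 = 2.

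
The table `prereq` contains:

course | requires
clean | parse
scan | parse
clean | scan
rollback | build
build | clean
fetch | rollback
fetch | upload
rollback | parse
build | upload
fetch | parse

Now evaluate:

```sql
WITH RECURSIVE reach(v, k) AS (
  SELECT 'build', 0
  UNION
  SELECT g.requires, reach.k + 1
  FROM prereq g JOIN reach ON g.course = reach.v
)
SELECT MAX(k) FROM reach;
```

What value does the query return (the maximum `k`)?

3

Base: (build, k=0).
Iteration 1: edges from {build} -> (clean, k=1), (upload, k=1).
Iteration 2: edges from {clean,upload} -> (parse, k=2), (scan, k=2).
Iteration 3: edges from {parse,scan} -> (parse, k=3).
Iteration 4: no outgoing edges from {parse}; recursion stops.
k values: 0, 1, 1, 2, 2, 3; the maximum is 3.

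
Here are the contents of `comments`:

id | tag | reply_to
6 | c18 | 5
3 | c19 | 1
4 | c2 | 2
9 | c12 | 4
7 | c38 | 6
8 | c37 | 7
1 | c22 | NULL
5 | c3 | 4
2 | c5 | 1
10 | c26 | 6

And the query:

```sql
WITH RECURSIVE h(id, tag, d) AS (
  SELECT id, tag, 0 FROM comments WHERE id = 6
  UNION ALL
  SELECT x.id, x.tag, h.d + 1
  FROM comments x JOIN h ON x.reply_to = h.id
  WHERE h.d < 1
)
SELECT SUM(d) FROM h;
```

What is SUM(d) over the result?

Base: id=6 (c18) at d 0.
Iteration 1: rows with reply_to in {6} -> c38 (id 7, d 1), c26 (id 10, d 1).
Iteration 2: d < 1 fails for all current rows; recursion stops.
SUM(d) = 0 + 1 + 1 = 2.

2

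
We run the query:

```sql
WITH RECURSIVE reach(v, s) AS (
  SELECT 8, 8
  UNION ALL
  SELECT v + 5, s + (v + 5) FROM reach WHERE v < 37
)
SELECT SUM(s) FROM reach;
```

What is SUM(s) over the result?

504

Base: v=8, s=8.
Iteration 1: 8 < 37 holds -> v = 8 + 5 = 13, s = 8 + 13 = 21.
Iteration 2: 13 < 37 holds -> v = 13 + 5 = 18, s = 21 + 18 = 39.
Iteration 3: 18 < 37 holds -> v = 18 + 5 = 23, s = 39 + 23 = 62.
Iteration 4: 23 < 37 holds -> v = 23 + 5 = 28, s = 62 + 28 = 90.
Iteration 5: 28 < 37 holds -> v = 28 + 5 = 33, s = 90 + 33 = 123.
Iteration 6: 33 < 37 holds -> v = 33 + 5 = 38, s = 123 + 38 = 161.
Iteration 7: 38 < 37 fails; recursion stops.
SUM(s) = 8 + 21 + 39 + 62 + 90 + 123 + 161 = 504.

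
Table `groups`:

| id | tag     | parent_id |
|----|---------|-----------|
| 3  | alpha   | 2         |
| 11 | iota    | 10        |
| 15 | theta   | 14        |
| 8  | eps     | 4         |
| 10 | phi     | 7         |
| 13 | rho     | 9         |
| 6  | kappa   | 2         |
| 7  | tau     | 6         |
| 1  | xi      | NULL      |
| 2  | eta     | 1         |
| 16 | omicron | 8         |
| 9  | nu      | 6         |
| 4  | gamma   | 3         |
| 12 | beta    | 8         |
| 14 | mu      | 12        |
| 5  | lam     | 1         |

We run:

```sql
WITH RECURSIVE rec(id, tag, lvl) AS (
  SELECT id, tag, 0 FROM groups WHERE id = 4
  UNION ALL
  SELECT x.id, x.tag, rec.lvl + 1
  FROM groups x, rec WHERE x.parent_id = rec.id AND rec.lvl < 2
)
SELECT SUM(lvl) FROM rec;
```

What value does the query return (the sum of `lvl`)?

5

Base: id=4 (gamma) at lvl 0.
Iteration 1: rows with parent_id in {4} -> eps (id 8, lvl 1).
Iteration 2: rows with parent_id in {8} -> beta (id 12, lvl 2), omicron (id 16, lvl 2).
Iteration 3: lvl < 2 fails for all current rows; recursion stops.
SUM(lvl) = 0 + 1 + 2 + 2 = 5.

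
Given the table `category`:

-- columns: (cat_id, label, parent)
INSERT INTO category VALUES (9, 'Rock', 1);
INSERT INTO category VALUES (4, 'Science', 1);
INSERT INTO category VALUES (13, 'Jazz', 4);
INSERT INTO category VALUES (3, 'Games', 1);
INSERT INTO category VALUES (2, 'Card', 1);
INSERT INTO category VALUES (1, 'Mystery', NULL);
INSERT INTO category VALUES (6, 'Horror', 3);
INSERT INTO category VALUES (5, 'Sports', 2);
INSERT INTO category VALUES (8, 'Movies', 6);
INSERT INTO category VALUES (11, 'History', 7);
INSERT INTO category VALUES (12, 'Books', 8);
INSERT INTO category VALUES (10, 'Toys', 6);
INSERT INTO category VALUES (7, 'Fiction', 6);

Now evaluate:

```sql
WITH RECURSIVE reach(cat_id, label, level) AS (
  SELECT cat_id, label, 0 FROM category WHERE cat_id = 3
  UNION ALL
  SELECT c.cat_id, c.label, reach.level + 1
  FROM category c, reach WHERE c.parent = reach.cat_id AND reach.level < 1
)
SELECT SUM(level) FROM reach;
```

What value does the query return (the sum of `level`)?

1

Base: cat_id=3 (Games) at level 0.
Iteration 1: rows with parent in {3} -> Horror (id 6, level 1).
Iteration 2: level < 1 fails for all current rows; recursion stops.
SUM(level) = 0 + 1 = 1.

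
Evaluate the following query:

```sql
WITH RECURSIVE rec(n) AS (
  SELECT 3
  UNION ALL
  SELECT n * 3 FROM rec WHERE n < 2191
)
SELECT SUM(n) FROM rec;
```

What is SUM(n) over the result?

Base: n=3.
Iteration 1: 3 < 2191 holds -> n = 3 * 3 = 9.
Iteration 2: 9 < 2191 holds -> n = 9 * 3 = 27.
Iteration 3: 27 < 2191 holds -> n = 27 * 3 = 81.
Iteration 4: 81 < 2191 holds -> n = 81 * 3 = 243.
Iteration 5: 243 < 2191 holds -> n = 243 * 3 = 729.
Iteration 6: 729 < 2191 holds -> n = 729 * 3 = 2187.
Iteration 7: 2187 < 2191 holds -> n = 2187 * 3 = 6561.
Iteration 8: 6561 < 2191 fails; recursion stops.
SUM(n) = 3 + 9 + 27 + 81 + 243 + 729 + 2187 + 6561 = 9840.

9840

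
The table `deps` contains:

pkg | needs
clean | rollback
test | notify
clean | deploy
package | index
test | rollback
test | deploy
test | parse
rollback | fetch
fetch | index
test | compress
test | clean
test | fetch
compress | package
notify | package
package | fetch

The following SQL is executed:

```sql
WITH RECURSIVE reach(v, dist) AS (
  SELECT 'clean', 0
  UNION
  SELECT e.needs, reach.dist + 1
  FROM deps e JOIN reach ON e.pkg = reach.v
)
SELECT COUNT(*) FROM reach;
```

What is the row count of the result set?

5

Base: (clean, dist=0).
Iteration 1: edges from {clean} -> (deploy, dist=1), (rollback, dist=1).
Iteration 2: edges from {deploy,rollback} -> (fetch, dist=2).
Iteration 3: edges from {fetch} -> (index, dist=3).
Iteration 4: no outgoing edges from {index}; recursion stops.
Total rows emitted: 5.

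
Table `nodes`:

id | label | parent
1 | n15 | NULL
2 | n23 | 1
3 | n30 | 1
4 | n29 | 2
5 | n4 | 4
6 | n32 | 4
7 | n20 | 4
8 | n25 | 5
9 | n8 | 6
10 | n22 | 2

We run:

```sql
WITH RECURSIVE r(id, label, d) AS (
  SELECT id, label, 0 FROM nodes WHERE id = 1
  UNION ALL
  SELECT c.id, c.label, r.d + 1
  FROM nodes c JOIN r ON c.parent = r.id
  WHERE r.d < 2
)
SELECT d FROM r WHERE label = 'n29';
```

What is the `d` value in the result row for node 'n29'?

2

Base: id=1 (n15) at d 0.
Iteration 1: rows with parent in {1} -> n23 (id 2, d 1), n30 (id 3, d 1).
Iteration 2: rows with parent in {2,3} -> n29 (id 4, d 2), n22 (id 10, d 2).
Iteration 3: d < 2 fails for all current rows; recursion stops.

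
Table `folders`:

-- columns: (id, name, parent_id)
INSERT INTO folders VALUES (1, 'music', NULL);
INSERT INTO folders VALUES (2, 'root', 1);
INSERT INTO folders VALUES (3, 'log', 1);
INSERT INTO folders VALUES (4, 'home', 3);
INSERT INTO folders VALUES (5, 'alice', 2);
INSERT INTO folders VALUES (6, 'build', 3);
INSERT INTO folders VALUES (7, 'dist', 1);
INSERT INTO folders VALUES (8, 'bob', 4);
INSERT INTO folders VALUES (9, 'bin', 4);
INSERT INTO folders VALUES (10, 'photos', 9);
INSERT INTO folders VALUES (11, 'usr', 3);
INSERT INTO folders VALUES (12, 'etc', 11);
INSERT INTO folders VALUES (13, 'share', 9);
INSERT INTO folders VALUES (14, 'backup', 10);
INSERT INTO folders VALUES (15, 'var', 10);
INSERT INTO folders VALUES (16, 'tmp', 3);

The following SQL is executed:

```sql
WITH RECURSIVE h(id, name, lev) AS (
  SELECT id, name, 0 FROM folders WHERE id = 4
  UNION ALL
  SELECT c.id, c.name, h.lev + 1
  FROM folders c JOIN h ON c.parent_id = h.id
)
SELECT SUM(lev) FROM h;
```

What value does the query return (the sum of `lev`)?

12

Base: id=4 (home) at lev 0.
Iteration 1: rows with parent_id in {4} -> bob (id 8, lev 1), bin (id 9, lev 1).
Iteration 2: rows with parent_id in {8,9} -> photos (id 10, lev 2), share (id 13, lev 2).
Iteration 3: rows with parent_id in {10,13} -> backup (id 14, lev 3), var (id 15, lev 3).
Iteration 4: no rows with parent_id in {14,15}; recursion stops.
SUM(lev) = 0 + 1 + 1 + 2 + 2 + 3 + 3 = 12.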